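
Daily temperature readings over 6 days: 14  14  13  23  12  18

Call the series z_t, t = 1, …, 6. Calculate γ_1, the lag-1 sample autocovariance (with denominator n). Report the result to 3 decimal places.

Mean z̄ = (14 + 14 + 13 + 23 + 12 + 18)/6 = 15.6667
Deviations: -1.6667, -1.6667, -2.6667, 7.3333, -3.6667, 2.3333
Σ_{t=1}^{5}(z_t−z̄)(z_{t+1}−z̄) = -47.7778
γ_1 = -47.7778 / 6 = -7.963

-7.963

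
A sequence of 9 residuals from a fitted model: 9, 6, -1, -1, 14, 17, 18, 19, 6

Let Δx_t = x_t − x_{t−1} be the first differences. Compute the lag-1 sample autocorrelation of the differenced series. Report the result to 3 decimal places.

First differences Δx: -3, -7, 0, 15, 3, 1, 1, -13
Mean of differences = -0.3750
Numerator Σ(Δx_t−Δx̄)(Δx_{t+1}−Δx̄) = 61.7344
Denominator Σ(Δx_t−Δx̄)² = 461.8750
r_1(Δx) = 61.7344 / 461.8750 = 0.134

0.134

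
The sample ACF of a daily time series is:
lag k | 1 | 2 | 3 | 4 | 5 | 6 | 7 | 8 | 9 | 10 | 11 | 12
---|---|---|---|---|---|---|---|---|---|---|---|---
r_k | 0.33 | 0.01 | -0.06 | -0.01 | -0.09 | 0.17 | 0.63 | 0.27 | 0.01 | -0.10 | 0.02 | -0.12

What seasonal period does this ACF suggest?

7

The largest autocorrelation is r_7 = 0.63; the remaining lags stay at or below 0.33. The elevated value at lag 1 (0.33), dropping to 0.01 at lag 2, reflects decaying short-term dependence rather than seasonality.
The dominant spike at lag 7 indicates a seasonal period of 7.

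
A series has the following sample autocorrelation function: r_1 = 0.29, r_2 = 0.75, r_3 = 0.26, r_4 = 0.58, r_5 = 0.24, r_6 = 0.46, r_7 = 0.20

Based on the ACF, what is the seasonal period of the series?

The largest autocorrelation is r_2 = 0.75, with weaker echoes at lags 4 (0.58) and 6 (0.46); the remaining lags stay at or below 0.29.
The dominant spike at lag 2 indicates a seasonal period of 2.

2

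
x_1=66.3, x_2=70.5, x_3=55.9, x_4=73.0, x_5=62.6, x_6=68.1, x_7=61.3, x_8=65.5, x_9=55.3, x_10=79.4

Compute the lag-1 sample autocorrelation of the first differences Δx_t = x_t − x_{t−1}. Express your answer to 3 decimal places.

First differences Δx: 4.2, -14.6, 17.1, -10.4, 5.5, -6.8, 4.2, -10.2, 24.1
Mean of differences = 1.4556
Numerator Σ(Δx_t−Δx̄)(Δx_{t+1}−Δx̄) = -880.6342
Denominator Σ(Δx_t−Δx̄)² = 1391.2822
r_1(Δx) = -880.6342 / 1391.2822 = -0.633

-0.633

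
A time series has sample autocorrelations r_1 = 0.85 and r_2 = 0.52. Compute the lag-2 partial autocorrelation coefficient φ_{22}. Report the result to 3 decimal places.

φ_{22} = (r_2 − r_1²) / (1 − r_1²)
r_1² = (0.85)² = 0.7225
Numerator = 0.52 − 0.7225 = -0.2025; denominator = 1 − 0.7225 = 0.2775
φ_{22} = -0.2025 / 0.2775 = -0.730

-0.730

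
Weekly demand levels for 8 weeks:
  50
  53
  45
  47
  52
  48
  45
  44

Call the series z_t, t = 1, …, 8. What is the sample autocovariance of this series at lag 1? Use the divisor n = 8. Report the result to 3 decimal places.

0.750

Mean z̄ = (50 + 53 + 45 + 47 + 52 + 48 + 45 + 44)/8 = 48.0000
Σ_{t=1}^{7}(z_t−z̄)(z_{t+1}−z̄) = 6.0000
γ_1 = 6.0000 / 8 = 0.750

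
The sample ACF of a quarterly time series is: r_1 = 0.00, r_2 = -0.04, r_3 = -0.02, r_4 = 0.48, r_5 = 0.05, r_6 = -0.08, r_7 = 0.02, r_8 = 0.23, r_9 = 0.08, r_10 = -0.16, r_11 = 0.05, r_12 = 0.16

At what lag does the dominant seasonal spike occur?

The largest autocorrelation is r_4 = 0.48, with weaker echoes at lags 8 (0.23) and 12 (0.16); the remaining lags stay at or below 0.08.
The dominant spike at lag 4 indicates a seasonal period of 4.

4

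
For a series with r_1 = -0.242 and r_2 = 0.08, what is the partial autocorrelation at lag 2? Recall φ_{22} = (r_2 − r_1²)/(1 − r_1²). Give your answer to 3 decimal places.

0.023

φ_{22} = (r_2 − r_1²) / (1 − r_1²)
r_1² = (-0.242)² = 0.058564
Numerator = 0.08 − 0.0586 = 0.0214; denominator = 1 − 0.0586 = 0.9414
φ_{22} = 0.0214 / 0.9414 = 0.023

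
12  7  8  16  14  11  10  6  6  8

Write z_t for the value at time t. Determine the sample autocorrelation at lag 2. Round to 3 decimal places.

Mean z̄ = (12 + 7 + 8 + 16 + 14 + 11 + 10 + 6 + 6 + 8)/10 = 9.8000
Numerator Σ_{t=1}^{8}(z_t−z̄)(z_{t+2}−z̄) = -19.0800
Denominator Σ(z_t−z̄)² = 105.6000
r_2 = -19.0800 / 105.6000 = -0.181

-0.181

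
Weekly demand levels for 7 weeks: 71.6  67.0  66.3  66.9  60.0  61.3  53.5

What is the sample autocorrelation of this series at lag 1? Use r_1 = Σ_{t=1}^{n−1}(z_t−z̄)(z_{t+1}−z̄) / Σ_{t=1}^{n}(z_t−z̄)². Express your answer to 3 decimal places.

0.300

Mean z̄ = (71.6 + 67.0 + 66.3 + 66.9 + 60.0 + 61.3 + 53.5)/7 = 63.8000
Numerator Σ_{t=1}^{6}(z_t−z̄)(z_{t+1}−z̄) = 64.1800
Denominator Σ(z_t−z̄)² = 213.7200
r_1 = 64.1800 / 213.7200 = 0.300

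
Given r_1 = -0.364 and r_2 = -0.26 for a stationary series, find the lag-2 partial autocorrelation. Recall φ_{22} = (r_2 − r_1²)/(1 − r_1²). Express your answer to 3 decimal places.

-0.452

φ_{22} = (r_2 − r_1²) / (1 − r_1²)
r_1² = (-0.364)² = 0.132496
Numerator = -0.26 − 0.1325 = -0.3925; denominator = 1 − 0.1325 = 0.8675
φ_{22} = -0.3925 / 0.8675 = -0.452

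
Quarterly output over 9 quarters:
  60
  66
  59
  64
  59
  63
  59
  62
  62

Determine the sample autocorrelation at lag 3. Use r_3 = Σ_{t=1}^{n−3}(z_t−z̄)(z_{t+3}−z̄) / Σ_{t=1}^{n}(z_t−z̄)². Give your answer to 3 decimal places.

-0.510

Mean z̄ = (60 + 66 + 59 + 64 + 59 + 63 + 59 + 62 + 62)/9 = 61.5556
Numerator Σ_{t=1}^{6}(z_t−z̄)(z_{t+3}−z̄) = -25.5926
Denominator Σ(z_t−z̄)² = 50.2222
r_3 = -25.5926 / 50.2222 = -0.510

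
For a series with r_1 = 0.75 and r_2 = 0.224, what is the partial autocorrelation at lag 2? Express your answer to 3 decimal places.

φ_{22} = (r_2 − r_1²) / (1 − r_1²)
r_1² = (0.75)² = 0.5625
Numerator = 0.224 − 0.5625 = -0.3385; denominator = 1 − 0.5625 = 0.4375
φ_{22} = -0.3385 / 0.4375 = -0.774

-0.774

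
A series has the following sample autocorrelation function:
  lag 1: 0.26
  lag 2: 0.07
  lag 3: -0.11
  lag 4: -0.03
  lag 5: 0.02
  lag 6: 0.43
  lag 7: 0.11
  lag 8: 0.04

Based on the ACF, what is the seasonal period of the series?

The largest autocorrelation is r_6 = 0.43; the remaining lags stay at or below 0.26. The elevated value at lag 1 (0.26), dropping to 0.07 at lag 2, reflects decaying short-term dependence rather than seasonality.
The dominant spike at lag 6 indicates a seasonal period of 6.

6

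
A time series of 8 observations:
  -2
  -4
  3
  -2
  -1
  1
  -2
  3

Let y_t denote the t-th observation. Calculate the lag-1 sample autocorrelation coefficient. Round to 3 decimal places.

-0.429

Mean ȳ = (-2 − 4 + 3 − 2 − 1 + 1 − 2 + 3)/8 = -0.5000
Deviations from mean: -1.5000, -3.5000, 3.5000, -1.5000, -0.5000, 1.5000, -1.5000, 3.5000
Numerator Σ_{t=1}^{7}(y_t−ȳ)(y_{t+1}−ȳ) = -19.7500
Denominator Σ(y_t−ȳ)² = 46.0000
r_1 = -19.7500 / 46.0000 = -0.429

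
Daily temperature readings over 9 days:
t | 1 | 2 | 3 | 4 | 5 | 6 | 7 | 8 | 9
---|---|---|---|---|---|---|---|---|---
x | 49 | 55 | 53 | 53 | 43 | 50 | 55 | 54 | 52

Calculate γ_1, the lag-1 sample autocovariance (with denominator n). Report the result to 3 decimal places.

Mean x̄ = (49 + 55 + 53 + 53 + 43 + 50 + 55 + 54 + 52)/9 = 51.5556
Σ_{t=1}^{8}(x_t−x̄)(x_{t+1}−x̄) = 3.3580
γ_1 = 3.3580 / 9 = 0.373

0.373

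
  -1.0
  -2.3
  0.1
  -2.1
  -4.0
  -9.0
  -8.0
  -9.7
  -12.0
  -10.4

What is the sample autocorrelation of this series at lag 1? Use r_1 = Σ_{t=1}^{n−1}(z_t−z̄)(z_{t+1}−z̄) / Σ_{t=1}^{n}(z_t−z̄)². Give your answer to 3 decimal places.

0.726

Mean z̄ = (-1.0 − 2.3 + 0.1 − 2.1 − 4.0 − 9.0 − 8.0 − 9.7 − 12.0 − 10.4)/10 = -5.8400
Numerator Σ_{t=1}^{9}(z_t−z̄)(z_{t+1}−z̄) = 128.4744
Denominator Σ(z_t−z̄)² = 176.9040
r_1 = 128.4744 / 176.9040 = 0.726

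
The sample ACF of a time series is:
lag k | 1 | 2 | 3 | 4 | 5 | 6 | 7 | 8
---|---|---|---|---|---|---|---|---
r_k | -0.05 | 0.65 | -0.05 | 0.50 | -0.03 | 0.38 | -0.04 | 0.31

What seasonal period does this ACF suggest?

2

The largest autocorrelation is r_2 = 0.65, with weaker echoes at lags 4 (0.50), 6 (0.38) and 8 (0.31); the remaining lags stay at or below -0.03.
The dominant spike at lag 2 indicates a seasonal period of 2.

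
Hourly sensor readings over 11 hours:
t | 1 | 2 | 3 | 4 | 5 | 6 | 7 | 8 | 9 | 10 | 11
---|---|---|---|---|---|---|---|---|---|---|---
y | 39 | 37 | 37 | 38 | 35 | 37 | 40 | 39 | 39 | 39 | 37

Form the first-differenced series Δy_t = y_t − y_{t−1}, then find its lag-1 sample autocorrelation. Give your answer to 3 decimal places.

-0.178

First differences Δy: -2, 0, 1, -3, 2, 3, -1, 0, 0, -2
Mean of differences = -0.2000
Numerator Σ(Δy_t−Δȳ)(Δy_{t+1}−Δȳ) = -5.6400
Denominator Σ(Δy_t−Δȳ)² = 31.6000
r_1(Δy) = -5.6400 / 31.6000 = -0.178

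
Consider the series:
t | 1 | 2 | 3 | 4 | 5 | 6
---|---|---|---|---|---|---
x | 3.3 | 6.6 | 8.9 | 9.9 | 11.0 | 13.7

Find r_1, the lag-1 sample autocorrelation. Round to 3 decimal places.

0.385

Mean x̄ = (3.3 + 6.6 + 8.9 + 9.9 + 11.0 + 13.7)/6 = 8.9000
Numerator Σ_{t=1}^{5}(x_t−x̄)(x_{t+1}−x̄) = 25.0600
Denominator Σ(x_t−x̄)² = 65.1000
r_1 = 25.0600 / 65.1000 = 0.385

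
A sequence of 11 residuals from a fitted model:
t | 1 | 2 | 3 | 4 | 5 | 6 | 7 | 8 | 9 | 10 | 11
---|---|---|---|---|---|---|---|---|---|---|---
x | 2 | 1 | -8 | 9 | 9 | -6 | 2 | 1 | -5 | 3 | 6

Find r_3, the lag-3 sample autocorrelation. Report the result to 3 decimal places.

Mean x̄ = (2 + 1 − 8 + 9 + 9 − 6 + 2 + 1 − 5 + 3 + 6)/11 = 1.2727
Numerator Σ_{t=1}^{8}(x_t−x̄)(x_{t+3}−x̄) = 120.0496
Denominator Σ(x_t−x̄)² = 324.1818
r_3 = 120.0496 / 324.1818 = 0.370

0.370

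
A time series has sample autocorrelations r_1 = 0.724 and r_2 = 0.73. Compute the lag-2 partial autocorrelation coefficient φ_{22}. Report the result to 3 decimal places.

0.433

φ_{22} = (r_2 − r_1²) / (1 − r_1²)
r_1² = (0.724)² = 0.524176
Numerator = 0.73 − 0.5242 = 0.2058; denominator = 1 − 0.5242 = 0.4758
φ_{22} = 0.2058 / 0.4758 = 0.433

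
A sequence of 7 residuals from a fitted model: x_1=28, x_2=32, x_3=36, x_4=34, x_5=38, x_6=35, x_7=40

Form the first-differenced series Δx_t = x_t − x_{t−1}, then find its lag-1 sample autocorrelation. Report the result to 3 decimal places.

-0.597

First differences Δx: 4, 4, -2, 4, -3, 5
Mean of differences = 2.0000
Numerator Σ(Δx_t−Δx̄)(Δx_{t+1}−Δx̄) = -37.0000
Denominator Σ(Δx_t−Δx̄)² = 62.0000
r_1(Δx) = -37.0000 / 62.0000 = -0.597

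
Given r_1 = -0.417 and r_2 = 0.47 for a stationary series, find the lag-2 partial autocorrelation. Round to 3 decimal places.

φ_{22} = (r_2 − r_1²) / (1 − r_1²)
r_1² = (-0.417)² = 0.173889
Numerator = 0.47 − 0.1739 = 0.2961; denominator = 1 − 0.1739 = 0.8261
φ_{22} = 0.2961 / 0.8261 = 0.358

0.358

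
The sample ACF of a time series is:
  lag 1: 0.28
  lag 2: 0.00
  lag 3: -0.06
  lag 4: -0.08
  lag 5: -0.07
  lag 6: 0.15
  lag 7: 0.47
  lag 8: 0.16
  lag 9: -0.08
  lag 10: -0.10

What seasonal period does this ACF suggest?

7

The largest autocorrelation is r_7 = 0.47; the remaining lags stay at or below 0.28. The elevated value at lag 1 (0.28), dropping to 0.00 at lag 2, reflects decaying short-term dependence rather than seasonality.
The dominant spike at lag 7 indicates a seasonal period of 7.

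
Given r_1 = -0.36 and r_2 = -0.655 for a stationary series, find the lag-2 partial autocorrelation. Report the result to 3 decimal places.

φ_{22} = (r_2 − r_1²) / (1 − r_1²)
r_1² = (-0.36)² = 0.1296
Numerator = -0.655 − 0.1296 = -0.7846; denominator = 1 − 0.1296 = 0.8704
φ_{22} = -0.7846 / 0.8704 = -0.901

-0.901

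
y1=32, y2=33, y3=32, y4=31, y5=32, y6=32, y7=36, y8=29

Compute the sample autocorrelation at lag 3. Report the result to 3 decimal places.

Mean ȳ = (32 + 33 + 32 + 31 + 32 + 32 + 36 + 29)/8 = 32.1250
Deviations from mean: -0.1250, 0.8750, -0.1250, -1.1250, -0.1250, -0.1250, 3.8750, -3.1250
Σ(y_t−ȳ)(y_{t+3}−ȳ) = (0.1406) + (-0.1094) + (0.0156) + (-4.3594) + (0.3906) = -3.9219
Denominator Σ(y_t−ȳ)² = 26.8750
r_3 = -3.9219 / 26.8750 = -0.146

-0.146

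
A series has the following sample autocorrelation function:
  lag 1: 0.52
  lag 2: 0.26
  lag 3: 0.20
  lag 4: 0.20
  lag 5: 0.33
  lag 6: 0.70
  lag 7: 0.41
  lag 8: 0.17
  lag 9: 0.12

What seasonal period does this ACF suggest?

The largest autocorrelation is r_6 = 0.70; the remaining lags stay at or below 0.52. The elevated value at lag 1 (0.52), dropping to 0.26 at lag 2, reflects decaying short-term dependence rather than seasonality.
The dominant spike at lag 6 indicates a seasonal period of 6.

6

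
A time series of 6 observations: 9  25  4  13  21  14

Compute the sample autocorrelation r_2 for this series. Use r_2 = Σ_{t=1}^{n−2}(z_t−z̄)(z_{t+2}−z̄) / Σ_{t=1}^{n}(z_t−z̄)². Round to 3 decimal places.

-0.093

Mean z̄ = (9 + 25 + 4 + 13 + 21 + 14)/6 = 14.3333
Deviations from mean: -5.3333, 10.6667, -10.3333, -1.3333, 6.6667, -0.3333
Numerator Σ_{t=1}^{4}(z_t−z̄)(z_{t+2}−z̄) = -27.5556
Denominator Σ(z_t−z̄)² = 295.3333
r_2 = -27.5556 / 295.3333 = -0.093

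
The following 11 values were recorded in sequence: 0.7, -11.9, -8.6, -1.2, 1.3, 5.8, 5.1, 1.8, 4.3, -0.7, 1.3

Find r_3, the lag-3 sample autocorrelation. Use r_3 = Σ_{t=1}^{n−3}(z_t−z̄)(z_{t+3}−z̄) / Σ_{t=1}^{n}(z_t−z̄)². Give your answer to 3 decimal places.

Mean z̄ = (0.7 − 11.9 − 8.6 − 1.2 + 1.3 + 5.8 + 5.1 + 1.8 + 4.3 − 0.7 + 1.3)/11 = -0.1909
Numerator Σ_{t=1}^{8}(z_t−z̄)(z_{t+3}−z̄) = -43.9257
Denominator Σ(z_t−z̄)² = 302.3491
r_3 = -43.9257 / 302.3491 = -0.145

-0.145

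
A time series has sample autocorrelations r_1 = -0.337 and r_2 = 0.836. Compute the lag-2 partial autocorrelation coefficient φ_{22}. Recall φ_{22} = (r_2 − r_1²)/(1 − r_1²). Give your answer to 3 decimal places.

0.815

φ_{22} = (r_2 − r_1²) / (1 − r_1²)
r_1² = (-0.337)² = 0.113569
Numerator = 0.836 − 0.1136 = 0.7224; denominator = 1 − 0.1136 = 0.8864
φ_{22} = 0.7224 / 0.8864 = 0.815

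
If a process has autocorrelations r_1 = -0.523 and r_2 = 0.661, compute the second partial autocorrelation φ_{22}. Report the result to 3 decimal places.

φ_{22} = (r_2 − r_1²) / (1 − r_1²)
r_1² = (-0.523)² = 0.273529
Numerator = 0.661 − 0.2735 = 0.3875; denominator = 1 − 0.2735 = 0.7265
φ_{22} = 0.3875 / 0.7265 = 0.533

0.533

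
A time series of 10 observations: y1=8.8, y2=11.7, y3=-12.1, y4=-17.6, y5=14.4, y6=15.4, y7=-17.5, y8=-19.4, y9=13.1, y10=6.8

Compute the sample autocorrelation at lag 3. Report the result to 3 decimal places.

Mean ȳ = (8.8 + 11.7 − 12.1 − 17.6 + 14.4 + 15.4 − 17.5 − 19.4 + 13.1 + 6.8)/10 = 0.3600
Σ(y_t−ȳ)(y_{t+3}−ȳ) = (-151.5824) + (159.2136) + (-187.3984) + (320.7656) + (-277.4304) + (191.6096) + (-115.0184) = -59.8408
Denominator Σ(y_t−ȳ)² = 2014.1840
r_3 = -59.8408 / 2014.1840 = -0.030

-0.030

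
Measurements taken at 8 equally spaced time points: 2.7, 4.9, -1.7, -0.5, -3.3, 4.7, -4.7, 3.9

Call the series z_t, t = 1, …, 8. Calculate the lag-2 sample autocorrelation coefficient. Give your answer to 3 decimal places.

Mean z̄ = (2.7 + 4.9 − 1.7 − 0.5 − 3.3 + 4.7 − 4.7 + 3.9)/8 = 0.7500
Numerator Σ_{t=1}^{6}(z_t−z̄)(z_{t+2}−z̄) = 29.5350
Denominator Σ(z_t−z̄)² = 100.2200
r_2 = 29.5350 / 100.2200 = 0.295

0.295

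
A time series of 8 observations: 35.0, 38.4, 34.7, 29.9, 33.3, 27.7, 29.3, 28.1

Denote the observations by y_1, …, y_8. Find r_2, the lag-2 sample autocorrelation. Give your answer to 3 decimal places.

Mean ȳ = (35.0 + 38.4 + 34.7 + 29.9 + 33.3 + 27.7 + 29.3 + 28.1)/8 = 32.0500
Deviations from mean: 2.9500, 6.3500, 2.6500, -2.1500, 1.2500, -4.3500, -2.7500, -3.9500
Σ(y_t−ȳ)(y_{t+2}−ȳ) = (7.8175) + (-13.6525) + (3.3125) + (9.3525) + (-3.4375) + (17.1825) = 20.5750
Denominator Σ(y_t−ȳ)² = 104.3200
r_2 = 20.5750 / 104.3200 = 0.197

0.197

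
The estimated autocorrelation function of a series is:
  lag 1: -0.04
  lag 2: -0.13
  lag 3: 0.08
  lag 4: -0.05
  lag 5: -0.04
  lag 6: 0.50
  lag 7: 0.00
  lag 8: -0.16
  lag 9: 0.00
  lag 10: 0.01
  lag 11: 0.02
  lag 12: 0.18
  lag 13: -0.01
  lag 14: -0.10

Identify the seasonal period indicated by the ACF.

6

The largest autocorrelation is r_6 = 0.50, with a weaker echo at lag 12 (0.18); the remaining lags stay at or below 0.08.
The dominant spike at lag 6 indicates a seasonal period of 6.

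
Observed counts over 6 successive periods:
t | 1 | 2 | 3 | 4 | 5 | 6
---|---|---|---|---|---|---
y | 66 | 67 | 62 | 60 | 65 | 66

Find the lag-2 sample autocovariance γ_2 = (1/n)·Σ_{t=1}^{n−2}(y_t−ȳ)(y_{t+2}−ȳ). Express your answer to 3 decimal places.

-4.037

Mean ȳ = (66 + 67 + 62 + 60 + 65 + 66)/6 = 64.3333
Σ_{t=1}^{4}(y_t−ȳ)(y_{t+2}−ȳ) = -24.2222
γ_2 = -24.2222 / 6 = -4.037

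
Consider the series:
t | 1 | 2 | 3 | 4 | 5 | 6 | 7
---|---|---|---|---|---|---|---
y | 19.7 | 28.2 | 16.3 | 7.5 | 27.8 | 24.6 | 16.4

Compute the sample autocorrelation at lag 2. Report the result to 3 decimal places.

Mean ȳ = (19.7 + 28.2 + 16.3 + 7.5 + 27.8 + 24.6 + 16.4)/7 = 20.0714
Deviations from mean: -0.3714, 8.1286, -3.7714, -12.5714, 7.7286, 4.5286, -3.6714
Σ(y_t−ȳ)(y_{t+2}−ȳ) = (1.4008) + (-102.1878) + (-29.1478) + (-56.9306) + (-28.3749) = -215.2402
Denominator Σ(y_t−ȳ)² = 332.1943
r_2 = -215.2402 / 332.1943 = -0.648

-0.648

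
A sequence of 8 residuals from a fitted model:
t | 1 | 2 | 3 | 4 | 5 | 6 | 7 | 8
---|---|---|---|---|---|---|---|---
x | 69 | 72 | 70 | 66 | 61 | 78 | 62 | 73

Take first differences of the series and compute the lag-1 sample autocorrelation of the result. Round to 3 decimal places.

First differences Δx: 3, -2, -4, -5, 17, -16, 11
Mean of differences = 0.5714
Numerator Σ(Δx_t−Δx̄)(Δx_{t+1}−Δx̄) = -505.6122
Denominator Σ(Δx_t−Δx̄)² = 717.7143
r_1(Δx) = -505.6122 / 717.7143 = -0.704

-0.704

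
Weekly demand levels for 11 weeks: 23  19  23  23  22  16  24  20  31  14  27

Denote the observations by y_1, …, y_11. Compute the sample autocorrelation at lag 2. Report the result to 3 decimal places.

0.367

Mean ȳ = (23 + 19 + 23 + 23 + 22 + 16 + 24 + 20 + 31 + 14 + 27)/11 = 22.0000
Numerator Σ_{t=1}^{9}(y_t−ȳ)(y_{t+2}−ȳ) = 83.0000
Denominator Σ(y_t−ȳ)² = 226.0000
r_2 = 83.0000 / 226.0000 = 0.367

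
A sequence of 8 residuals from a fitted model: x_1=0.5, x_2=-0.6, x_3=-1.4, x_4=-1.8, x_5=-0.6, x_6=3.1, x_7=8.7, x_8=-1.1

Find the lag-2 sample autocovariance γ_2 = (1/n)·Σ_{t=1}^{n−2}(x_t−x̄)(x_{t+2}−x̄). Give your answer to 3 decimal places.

-1.730

Mean x̄ = (0.5 − 0.6 − 1.4 − 1.8 − 0.6 + 3.1 + 8.7 − 1.1)/8 = 0.8500
Σ_{t=1}^{6}(x_t−x̄)(x_{t+2}−x̄) = -13.8400
γ_2 = -13.8400 / 8 = -1.730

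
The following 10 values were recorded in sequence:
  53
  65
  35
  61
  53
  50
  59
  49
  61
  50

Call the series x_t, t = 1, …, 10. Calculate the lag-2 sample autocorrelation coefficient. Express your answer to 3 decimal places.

Mean x̄ = (53 + 65 + 35 + 61 + 53 + 50 + 59 + 49 + 61 + 50)/10 = 53.6000
Numerator Σ_{t=1}^{8}(x_t−x̄)(x_{t+2}−x̄) = 149.8800
Denominator Σ(x_t−x̄)² = 662.4000
r_2 = 149.8800 / 662.4000 = 0.226

0.226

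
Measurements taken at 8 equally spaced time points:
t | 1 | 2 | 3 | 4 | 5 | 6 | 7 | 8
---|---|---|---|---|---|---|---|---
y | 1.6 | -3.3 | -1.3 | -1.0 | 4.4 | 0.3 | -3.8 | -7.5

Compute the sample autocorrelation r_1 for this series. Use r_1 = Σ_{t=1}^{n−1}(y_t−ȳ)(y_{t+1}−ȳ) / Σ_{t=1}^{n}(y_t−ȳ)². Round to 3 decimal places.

0.180

Mean ȳ = (1.6 − 3.3 − 1.3 − 1.0 + 4.4 + 0.3 − 3.8 − 7.5)/8 = -1.3250
Deviations from mean: 2.9250, -1.9750, 0.0250, 0.3250, 5.7250, 1.6250, -2.4750, -6.1750
Σ(y_t−ȳ)(y_{t+1}−ȳ) = (-5.7769) + (-0.0494) + (0.0081) + (1.8606) + (9.3031) + (-4.0219) + (15.2831) = 16.6069
Denominator Σ(y_t−ȳ)² = 92.2350
r_1 = 16.6069 / 92.2350 = 0.180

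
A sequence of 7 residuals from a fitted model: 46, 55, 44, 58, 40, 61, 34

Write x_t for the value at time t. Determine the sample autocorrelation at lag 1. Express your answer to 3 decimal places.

-0.759

Mean x̄ = (46 + 55 + 44 + 58 + 40 + 61 + 34)/7 = 48.2857
Deviations from mean: -2.2857, 6.7143, -4.2857, 9.7143, -8.2857, 12.7143, -14.2857
Σ(x_t−x̄)(x_{t+1}−x̄) = (-15.3469) + (-28.7755) + (-41.6327) + (-80.4898) + (-105.3469) + (-181.6327) = -453.2245
Denominator Σ(x_t−x̄)² = 597.4286
r_1 = -453.2245 / 597.4286 = -0.759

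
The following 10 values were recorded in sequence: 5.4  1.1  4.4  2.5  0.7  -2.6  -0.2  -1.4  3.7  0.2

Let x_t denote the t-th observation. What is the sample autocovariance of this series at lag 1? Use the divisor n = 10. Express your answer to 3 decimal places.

Mean x̄ = (5.4 + 1.1 + 4.4 + 2.5 + 0.7 − 2.6 − 0.2 − 1.4 + 3.7 + 0.2)/10 = 1.3800
Σ_{t=1}^{9}(x_t−x̄)(x_{t+1}−x̄) = 4.8496
γ_1 = 4.8496 / 10 = 0.485

0.485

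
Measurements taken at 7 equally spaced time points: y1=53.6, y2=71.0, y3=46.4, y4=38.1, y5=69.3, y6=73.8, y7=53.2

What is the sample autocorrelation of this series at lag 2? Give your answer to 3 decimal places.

Mean ȳ = (53.6 + 71.0 + 46.4 + 38.1 + 69.3 + 73.8 + 53.2)/7 = 57.9143
Σ(y_t−ȳ)(y_{t+2}−ȳ) = (49.6759) + (-259.2841) + (-131.0984) + (-314.7641) + (-53.6755) = -709.1461
Denominator Σ(y_t−ȳ)² = 1119.2486
r_2 = -709.1461 / 1119.2486 = -0.634

-0.634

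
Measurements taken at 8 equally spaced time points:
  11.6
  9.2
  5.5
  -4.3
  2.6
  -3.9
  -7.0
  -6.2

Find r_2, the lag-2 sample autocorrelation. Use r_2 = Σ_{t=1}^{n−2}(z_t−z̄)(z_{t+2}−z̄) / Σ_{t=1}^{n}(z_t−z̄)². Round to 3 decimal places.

Mean z̄ = (11.6 + 9.2 + 5.5 − 4.3 + 2.6 − 3.9 − 7.0 − 6.2)/8 = 0.9375
Σ(z_t−z̄)(z_{t+2}−z̄) = (48.6477) + (-43.2748) + (7.5852) + (25.3364) + (-13.1961) + (34.5277) = 59.6259
Denominator Σ(z_t−z̄)² = 370.3188
r_2 = 59.6259 / 370.3188 = 0.161

0.161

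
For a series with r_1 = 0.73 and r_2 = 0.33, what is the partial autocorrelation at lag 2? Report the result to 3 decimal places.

φ_{22} = (r_2 − r_1²) / (1 − r_1²)
r_1² = (0.73)² = 0.5329
Numerator = 0.33 − 0.5329 = -0.2029; denominator = 1 − 0.5329 = 0.4671
φ_{22} = -0.2029 / 0.4671 = -0.434

-0.434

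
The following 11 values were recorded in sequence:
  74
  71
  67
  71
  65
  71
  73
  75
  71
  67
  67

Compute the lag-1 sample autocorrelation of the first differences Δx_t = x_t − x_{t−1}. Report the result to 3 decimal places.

First differences Δx: -3, -4, 4, -6, 6, 2, 2, -4, -4, 0
Mean of differences = -0.7000
Numerator Σ(Δx_t−Δx̄)(Δx_{t+1}−Δx̄) = -43.2900
Denominator Σ(Δx_t−Δx̄)² = 148.1000
r_1(Δx) = -43.2900 / 148.1000 = -0.292

-0.292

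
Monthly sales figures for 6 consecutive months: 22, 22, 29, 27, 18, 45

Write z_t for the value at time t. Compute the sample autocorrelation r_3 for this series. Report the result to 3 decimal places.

Mean z̄ = (22 + 22 + 29 + 27 + 18 + 45)/6 = 27.1667
Deviations from mean: -5.1667, -5.1667, 1.8333, -0.1667, -9.1667, 17.8333
Σ(z_t−z̄)(z_{t+3}−z̄) = (0.8611) + (47.3611) + (32.6944) = 80.9167
Denominator Σ(z_t−z̄)² = 458.8333
r_3 = 80.9167 / 458.8333 = 0.176

0.176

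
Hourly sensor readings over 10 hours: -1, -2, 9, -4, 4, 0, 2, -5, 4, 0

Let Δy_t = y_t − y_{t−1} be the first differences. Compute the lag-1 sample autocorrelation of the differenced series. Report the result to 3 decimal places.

-0.790

First differences Δy: -1, 11, -13, 8, -4, 2, -7, 9, -4
Mean of differences = 0.1111
Numerator Σ(Δy_t−Δȳ)(Δy_{t+1}−Δȳ) = -411.6790
Denominator Σ(Δy_t−Δȳ)² = 520.8889
r_1(Δy) = -411.6790 / 520.8889 = -0.790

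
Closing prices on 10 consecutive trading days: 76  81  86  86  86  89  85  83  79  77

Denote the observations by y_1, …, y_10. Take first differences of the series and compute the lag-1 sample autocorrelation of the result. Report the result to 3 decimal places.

First differences Δy: 5, 5, 0, 0, 3, -4, -2, -4, -2
Mean of differences = 0.1111
Numerator Σ(Δy_t−Δȳ)(Δy_{t+1}−Δȳ) = 37.2099
Denominator Σ(Δy_t−Δȳ)² = 98.8889
r_1(Δy) = 37.2099 / 98.8889 = 0.376

0.376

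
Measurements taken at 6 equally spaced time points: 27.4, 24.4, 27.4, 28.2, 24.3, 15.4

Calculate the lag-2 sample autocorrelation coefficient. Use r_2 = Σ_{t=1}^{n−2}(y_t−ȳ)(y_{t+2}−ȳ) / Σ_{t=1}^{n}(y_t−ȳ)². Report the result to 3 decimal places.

Mean ȳ = (27.4 + 24.4 + 27.4 + 28.2 + 24.3 + 15.4)/6 = 24.5167
Deviations from mean: 2.8833, -0.1167, 2.8833, 3.6833, -0.2167, -9.1167
Numerator Σ_{t=1}^{4}(y_t−ȳ)(y_{t+2}−ȳ) = -26.3206
Denominator Σ(y_t−ȳ)² = 113.3683
r_2 = -26.3206 / 113.3683 = -0.232

-0.232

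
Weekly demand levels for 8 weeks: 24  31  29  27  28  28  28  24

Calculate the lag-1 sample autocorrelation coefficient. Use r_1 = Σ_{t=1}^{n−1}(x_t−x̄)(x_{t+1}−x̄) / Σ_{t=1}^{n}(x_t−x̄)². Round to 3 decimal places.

Mean x̄ = (24 + 31 + 29 + 27 + 28 + 28 + 28 + 24)/8 = 27.3750
Deviations from mean: -3.3750, 3.6250, 1.6250, -0.3750, 0.6250, 0.6250, 0.6250, -3.3750
Σ(x_t−x̄)(x_{t+1}−x̄) = (-12.2344) + (5.8906) + (-0.6094) + (-0.2344) + (0.3906) + (0.3906) + (-2.1094) = -8.5156
Denominator Σ(x_t−x̄)² = 39.8750
r_1 = -8.5156 / 39.8750 = -0.214

-0.214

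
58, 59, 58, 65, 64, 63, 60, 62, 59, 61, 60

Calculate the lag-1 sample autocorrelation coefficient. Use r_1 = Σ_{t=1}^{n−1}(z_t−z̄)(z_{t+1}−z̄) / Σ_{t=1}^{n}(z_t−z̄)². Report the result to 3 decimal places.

Mean z̄ = (58 + 59 + 58 + 65 + 64 + 63 + 60 + 62 + 59 + 61 + 60)/11 = 60.8182
Numerator Σ_{t=1}^{10}(z_t−z̄)(z_{t+1}−z̄) = 13.3306
Denominator Σ(z_t−z̄)² = 57.6364
r_1 = 13.3306 / 57.6364 = 0.231

0.231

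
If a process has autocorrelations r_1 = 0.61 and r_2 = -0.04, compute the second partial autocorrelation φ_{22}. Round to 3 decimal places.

φ_{22} = (r_2 − r_1²) / (1 − r_1²)
r_1² = (0.61)² = 0.3721
Numerator = -0.04 − 0.3721 = -0.4121; denominator = 1 − 0.3721 = 0.6279
φ_{22} = -0.4121 / 0.6279 = -0.656

-0.656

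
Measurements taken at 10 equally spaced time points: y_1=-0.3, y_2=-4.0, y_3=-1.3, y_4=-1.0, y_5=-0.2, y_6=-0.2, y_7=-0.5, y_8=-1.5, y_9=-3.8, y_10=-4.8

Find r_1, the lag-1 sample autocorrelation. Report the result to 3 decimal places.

0.274

Mean ȳ = (-0.3 − 4.0 − 1.3 − 1.0 − 0.2 − 0.2 − 0.5 − 1.5 − 3.8 − 4.8)/10 = -1.7600
Numerator Σ_{t=1}^{9}(y_t−ȳ)(y_{t+1}−ȳ) = 7.6324
Denominator Σ(y_t−ȳ)² = 27.8640
r_1 = 7.6324 / 27.8640 = 0.274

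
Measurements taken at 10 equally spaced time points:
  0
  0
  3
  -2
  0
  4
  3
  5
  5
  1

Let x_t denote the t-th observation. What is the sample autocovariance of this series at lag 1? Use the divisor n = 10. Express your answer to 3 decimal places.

Mean x̄ = (0 + 0 + 3 − 2 + 0 + 4 + 3 + 5 + 5 + 1)/10 = 1.9000
Σ_{t=1}^{9}(x_t−x̄)(x_{t+1}−x̄) = 13.1900
γ_1 = 13.1900 / 10 = 1.319

1.319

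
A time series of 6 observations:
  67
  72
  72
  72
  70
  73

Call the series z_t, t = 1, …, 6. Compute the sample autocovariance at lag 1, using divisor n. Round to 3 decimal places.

Mean z̄ = (67 + 72 + 72 + 72 + 70 + 73)/6 = 71.0000
Σ_{t=1}^{5}(z_t−z̄)(z_{t+1}−z̄) = -5.0000
γ_1 = -5.0000 / 6 = -0.833

-0.833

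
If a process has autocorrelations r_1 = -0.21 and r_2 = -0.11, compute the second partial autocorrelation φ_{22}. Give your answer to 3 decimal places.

-0.161

φ_{22} = (r_2 − r_1²) / (1 − r_1²)
r_1² = (-0.21)² = 0.0441
Numerator = -0.11 − 0.0441 = -0.1541; denominator = 1 − 0.0441 = 0.9559
φ_{22} = -0.1541 / 0.9559 = -0.161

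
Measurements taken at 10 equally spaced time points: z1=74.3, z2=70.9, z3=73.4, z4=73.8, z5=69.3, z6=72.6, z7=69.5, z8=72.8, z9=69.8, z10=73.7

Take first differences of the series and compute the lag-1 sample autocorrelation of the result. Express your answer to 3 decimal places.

-0.707

First differences Δz: -3.4, 2.5, 0.4, -4.5, 3.3, -3.1, 3.3, -3.0, 3.9
Mean of differences = -0.0667
Numerator Σ(Δz_t−Δz̄)(Δz_{t+1}−Δz̄) = -66.2878
Denominator Σ(Δz_t−Δz̄)² = 93.7800
r_1(Δz) = -66.2878 / 93.7800 = -0.707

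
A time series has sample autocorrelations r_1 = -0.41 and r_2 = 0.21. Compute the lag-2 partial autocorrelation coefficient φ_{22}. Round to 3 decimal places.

0.050

φ_{22} = (r_2 − r_1²) / (1 − r_1²)
r_1² = (-0.41)² = 0.1681
Numerator = 0.21 − 0.1681 = 0.0419; denominator = 1 − 0.1681 = 0.8319
φ_{22} = 0.0419 / 0.8319 = 0.050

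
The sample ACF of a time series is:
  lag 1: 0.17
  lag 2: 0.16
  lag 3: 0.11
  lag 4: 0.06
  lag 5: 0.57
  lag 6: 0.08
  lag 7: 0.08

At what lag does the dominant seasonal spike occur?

5

The largest autocorrelation is r_5 = 0.57; the remaining lags stay at or below 0.17.
The dominant spike at lag 5 indicates a seasonal period of 5.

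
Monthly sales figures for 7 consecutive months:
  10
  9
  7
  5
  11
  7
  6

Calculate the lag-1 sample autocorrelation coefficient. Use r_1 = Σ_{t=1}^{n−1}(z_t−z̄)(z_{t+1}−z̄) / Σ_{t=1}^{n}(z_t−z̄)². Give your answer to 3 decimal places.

Mean z̄ = (10 + 9 + 7 + 5 + 11 + 7 + 6)/7 = 7.8571
Deviations from mean: 2.1429, 1.1429, -0.8571, -2.8571, 3.1429, -0.8571, -1.8571
Σ(z_t−z̄)(z_{t+1}−z̄) = (2.4490) + (-0.9796) + (2.4490) + (-8.9796) + (-2.6939) + (1.5918) = -6.1633
Denominator Σ(z_t−z̄)² = 28.8571
r_1 = -6.1633 / 28.8571 = -0.214

-0.214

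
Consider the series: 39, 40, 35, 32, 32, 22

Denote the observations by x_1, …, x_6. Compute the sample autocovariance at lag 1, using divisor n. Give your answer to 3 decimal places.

Mean x̄ = (39 + 40 + 35 + 32 + 32 + 22)/6 = 33.3333
Deviations: 5.6667, 6.6667, 1.6667, -1.3333, -1.3333, -11.3333
Σ_{t=1}^{5}(x_t−x̄)(x_{t+1}−x̄) = 63.5556
γ_1 = 63.5556 / 6 = 10.593

10.593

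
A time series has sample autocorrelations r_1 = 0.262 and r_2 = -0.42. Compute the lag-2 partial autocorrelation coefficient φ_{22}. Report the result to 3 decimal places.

-0.525

φ_{22} = (r_2 − r_1²) / (1 − r_1²)
r_1² = (0.262)² = 0.068644
Numerator = -0.42 − 0.0686 = -0.4886; denominator = 1 − 0.0686 = 0.9314
φ_{22} = -0.4886 / 0.9314 = -0.525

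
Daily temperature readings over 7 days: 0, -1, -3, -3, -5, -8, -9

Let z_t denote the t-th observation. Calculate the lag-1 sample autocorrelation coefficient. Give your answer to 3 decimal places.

Mean z̄ = (0 − 1 − 3 − 3 − 5 − 8 − 9)/7 = -4.1429
Deviations from mean: 4.1429, 3.1429, 1.1429, 1.1429, -0.8571, -3.8571, -4.8571
Numerator Σ_{t=1}^{6}(z_t−z̄)(z_{t+1}−z̄) = 38.9796
Denominator Σ(z_t−z̄)² = 68.8571
r_1 = 38.9796 / 68.8571 = 0.566

0.566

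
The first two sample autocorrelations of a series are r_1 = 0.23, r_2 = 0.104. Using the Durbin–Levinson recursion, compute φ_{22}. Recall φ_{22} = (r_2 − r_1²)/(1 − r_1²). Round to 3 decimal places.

φ_{22} = (r_2 − r_1²) / (1 − r_1²)
r_1² = (0.23)² = 0.0529
Numerator = 0.104 − 0.0529 = 0.0511; denominator = 1 − 0.0529 = 0.9471
φ_{22} = 0.0511 / 0.9471 = 0.054

0.054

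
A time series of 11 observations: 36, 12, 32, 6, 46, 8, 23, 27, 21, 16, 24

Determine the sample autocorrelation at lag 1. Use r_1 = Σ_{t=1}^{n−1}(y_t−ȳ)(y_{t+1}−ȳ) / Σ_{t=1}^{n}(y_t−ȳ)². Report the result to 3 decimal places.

-0.765

Mean ȳ = (36 + 12 + 32 + 6 + 46 + 8 + 23 + 27 + 21 + 16 + 24)/11 = 22.8182
Numerator Σ_{t=1}^{10}(y_t−ȳ)(y_{t+1}−ȳ) = -1134.9421
Denominator Σ(y_t−ȳ)² = 1483.6364
r_1 = -1134.9421 / 1483.6364 = -0.765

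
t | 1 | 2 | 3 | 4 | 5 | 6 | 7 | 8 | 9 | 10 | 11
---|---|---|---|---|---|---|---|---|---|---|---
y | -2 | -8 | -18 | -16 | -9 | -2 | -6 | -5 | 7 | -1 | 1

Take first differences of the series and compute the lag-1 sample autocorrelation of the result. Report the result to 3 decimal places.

First differences Δy: -6, -10, 2, 7, 7, -4, 1, 12, -8, 2
Mean of differences = 0.3000
Numerator Σ(Δy_t−Δȳ)(Δy_{t+1}−Δȳ) = -31.1900
Denominator Σ(Δy_t−Δȳ)² = 466.1000
r_1(Δy) = -31.1900 / 466.1000 = -0.067

-0.067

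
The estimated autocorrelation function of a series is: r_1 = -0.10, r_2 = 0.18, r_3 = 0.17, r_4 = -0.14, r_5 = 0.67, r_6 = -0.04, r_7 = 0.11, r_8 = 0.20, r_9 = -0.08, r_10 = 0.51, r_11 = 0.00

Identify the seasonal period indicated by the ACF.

The largest autocorrelation is r_5 = 0.67, with a weaker echo at lag 10 (0.51); the remaining lags stay at or below 0.20.
The dominant spike at lag 5 indicates a seasonal period of 5.

5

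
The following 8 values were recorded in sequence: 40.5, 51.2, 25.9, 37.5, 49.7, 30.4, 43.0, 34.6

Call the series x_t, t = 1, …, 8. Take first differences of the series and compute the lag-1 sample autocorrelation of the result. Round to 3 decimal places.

First differences Δx: 10.7, -25.3, 11.6, 12.2, -19.3, 12.6, -8.4
Mean of differences = -0.8429
Numerator Σ(Δx_t−Δx̄)(Δx_{t+1}−Δx̄) = -1014.7718
Denominator Σ(Δx_t−Δx̄)² = 1634.8171
r_1(Δx) = -1014.7718 / 1634.8171 = -0.621

-0.621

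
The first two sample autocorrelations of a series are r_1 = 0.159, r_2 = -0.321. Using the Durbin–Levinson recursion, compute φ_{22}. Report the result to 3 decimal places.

φ_{22} = (r_2 − r_1²) / (1 − r_1²)
r_1² = (0.159)² = 0.025281
Numerator = -0.321 − 0.0253 = -0.3463; denominator = 1 − 0.0253 = 0.9747
φ_{22} = -0.3463 / 0.9747 = -0.355

-0.355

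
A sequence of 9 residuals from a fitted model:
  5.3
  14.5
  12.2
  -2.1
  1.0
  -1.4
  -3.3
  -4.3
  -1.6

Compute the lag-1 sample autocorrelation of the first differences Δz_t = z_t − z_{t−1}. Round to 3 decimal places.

First differences Δz: 9.2, -2.3, -14.3, 3.1, -2.4, -1.9, -1.0, 2.7
Mean of differences = -0.8625
Numerator Σ(Δz_t−Δz̄)(Δz_{t+1}−Δz̄) = -53.2389
Denominator Σ(Δz_t−Δz̄)² = 315.7388
r_1(Δz) = -53.2389 / 315.7388 = -0.169

-0.169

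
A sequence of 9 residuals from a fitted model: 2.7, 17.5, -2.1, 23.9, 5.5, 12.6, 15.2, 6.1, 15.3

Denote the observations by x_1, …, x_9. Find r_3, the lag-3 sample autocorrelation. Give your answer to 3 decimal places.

-0.136

Mean x̄ = (2.7 + 17.5 − 2.1 + 23.9 + 5.5 + 12.6 + 15.2 + 6.1 + 15.3)/9 = 10.7444
Numerator Σ_{t=1}^{6}(x_t−x̄)(x_{t+3}−x̄) = -73.6659
Denominator Σ(x_t−x̄)² = 541.5222
r_3 = -73.6659 / 541.5222 = -0.136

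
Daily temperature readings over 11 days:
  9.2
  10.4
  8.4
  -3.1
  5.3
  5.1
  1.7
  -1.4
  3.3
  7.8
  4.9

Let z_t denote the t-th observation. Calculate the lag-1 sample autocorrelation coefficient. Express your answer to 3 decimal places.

Mean z̄ = (9.2 + 10.4 + 8.4 − 3.1 + 5.3 + 5.1 + 1.7 − 1.4 + 3.3 + 7.8 + 4.9)/11 = 4.6909
Numerator Σ_{t=1}^{10}(z_t−z̄)(z_{t+1}−z̄) = 35.3163
Denominator Σ(z_t−z̄)² = 185.6091
r_1 = 35.3163 / 185.6091 = 0.190

0.190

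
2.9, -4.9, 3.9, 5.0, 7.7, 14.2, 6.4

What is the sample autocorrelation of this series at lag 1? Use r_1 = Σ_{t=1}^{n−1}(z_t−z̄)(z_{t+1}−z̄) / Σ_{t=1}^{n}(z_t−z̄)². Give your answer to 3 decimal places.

Mean z̄ = (2.9 − 4.9 + 3.9 + 5.0 + 7.7 + 14.2 + 6.4)/7 = 5.0286
Deviations from mean: -2.1286, -9.9286, -1.1286, -0.0286, 2.6714, 9.1714, 1.3714
Numerator Σ_{t=1}^{6}(z_t−z̄)(z_{t+1}−z̄) = 69.3735
Denominator Σ(z_t−z̄)² = 197.5143
r_1 = 69.3735 / 197.5143 = 0.351

0.351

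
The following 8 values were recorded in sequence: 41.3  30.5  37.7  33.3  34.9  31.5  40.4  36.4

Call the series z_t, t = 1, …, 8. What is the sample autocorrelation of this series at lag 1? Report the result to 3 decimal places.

-0.506

Mean z̄ = (41.3 + 30.5 + 37.7 + 33.3 + 34.9 + 31.5 + 40.4 + 36.4)/8 = 35.7500
Deviations from mean: 5.5500, -5.2500, 1.9500, -2.4500, -0.8500, -4.2500, 4.6500, 0.6500
Σ(z_t−z̄)(z_{t+1}−z̄) = (-29.1375) + (-10.2375) + (-4.7775) + (2.0825) + (3.6125) + (-19.7625) + (3.0225) = -55.1975
Denominator Σ(z_t−z̄)² = 109.0000
r_1 = -55.1975 / 109.0000 = -0.506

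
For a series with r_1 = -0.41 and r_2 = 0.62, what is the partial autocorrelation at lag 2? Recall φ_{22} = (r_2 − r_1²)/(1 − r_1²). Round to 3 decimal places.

0.543

φ_{22} = (r_2 − r_1²) / (1 − r_1²)
r_1² = (-0.41)² = 0.1681
Numerator = 0.62 − 0.1681 = 0.4519; denominator = 1 − 0.1681 = 0.8319
φ_{22} = 0.4519 / 0.8319 = 0.543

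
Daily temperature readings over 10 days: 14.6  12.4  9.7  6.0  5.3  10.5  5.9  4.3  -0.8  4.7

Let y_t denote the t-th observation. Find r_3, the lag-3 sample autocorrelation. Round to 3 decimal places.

Mean ȳ = (14.6 + 12.4 + 9.7 + 6.0 + 5.3 + 10.5 + 5.9 + 4.3 − 0.8 + 4.7)/10 = 7.2600
Σ(y_t−ȳ)(y_{t+3}−ȳ) = (-9.2484) + (-10.0744) + (7.9056) + (1.7136) + (5.8016) + (-26.1144) + (3.4816) = -26.5348
Denominator Σ(y_t−ȳ)² = 184.3040
r_3 = -26.5348 / 184.3040 = -0.144

-0.144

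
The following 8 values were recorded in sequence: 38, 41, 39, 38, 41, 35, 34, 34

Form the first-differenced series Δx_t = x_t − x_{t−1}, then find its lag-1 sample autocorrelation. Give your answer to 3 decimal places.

-0.404

First differences Δx: 3, -2, -1, 3, -6, -1, 0
Mean of differences = -0.5714
Numerator Σ(Δx_t−Δx̄)(Δx_{t+1}−Δx̄) = -23.3265
Denominator Σ(Δx_t−Δx̄)² = 57.7143
r_1(Δx) = -23.3265 / 57.7143 = -0.404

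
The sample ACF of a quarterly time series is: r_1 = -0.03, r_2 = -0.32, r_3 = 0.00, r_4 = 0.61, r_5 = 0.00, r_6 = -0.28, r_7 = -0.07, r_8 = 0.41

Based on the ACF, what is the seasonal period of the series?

4

The largest autocorrelation is r_4 = 0.61, with a weaker echo at lag 8 (0.41); the remaining lags stay at or below 0.00.
The dominant spike at lag 4 indicates a seasonal period of 4.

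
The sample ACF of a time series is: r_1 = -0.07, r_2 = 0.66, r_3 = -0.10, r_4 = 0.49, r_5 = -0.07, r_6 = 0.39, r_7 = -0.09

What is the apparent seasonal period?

The largest autocorrelation is r_2 = 0.66, with weaker echoes at lags 4 (0.49) and 6 (0.39); the remaining lags stay at or below -0.07.
The dominant spike at lag 2 indicates a seasonal period of 2.

2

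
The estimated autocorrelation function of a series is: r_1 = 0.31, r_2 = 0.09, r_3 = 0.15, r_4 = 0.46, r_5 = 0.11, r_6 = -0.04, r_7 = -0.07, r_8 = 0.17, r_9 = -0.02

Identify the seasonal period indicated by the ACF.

The largest autocorrelation is r_4 = 0.46; the remaining lags stay at or below 0.31. The elevated value at lag 1 (0.31), dropping to 0.09 at lag 2, reflects decaying short-term dependence rather than seasonality.
The dominant spike at lag 4 indicates a seasonal period of 4.

4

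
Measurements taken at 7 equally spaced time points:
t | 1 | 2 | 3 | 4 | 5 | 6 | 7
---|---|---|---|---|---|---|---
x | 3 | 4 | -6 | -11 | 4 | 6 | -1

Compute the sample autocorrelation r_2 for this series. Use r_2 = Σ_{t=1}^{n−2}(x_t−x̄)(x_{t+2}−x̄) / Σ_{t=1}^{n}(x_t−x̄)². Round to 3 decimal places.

Mean x̄ = (3 + 4 − 6 − 11 + 4 + 6 − 1)/7 = -0.1429
Deviations from mean: 3.1429, 4.1429, -5.8571, -10.8571, 4.1429, 6.1429, -0.8571
Σ(x_t−x̄)(x_{t+2}−x̄) = (-18.4082) + (-44.9796) + (-24.2653) + (-66.6939) + (-3.5510) = -157.8980
Denominator Σ(x_t−x̄)² = 234.8571
r_2 = -157.8980 / 234.8571 = -0.672

-0.672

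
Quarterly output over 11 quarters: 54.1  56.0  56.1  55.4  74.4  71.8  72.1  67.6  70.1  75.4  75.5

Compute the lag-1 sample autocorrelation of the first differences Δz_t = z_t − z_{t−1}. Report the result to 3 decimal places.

First differences Δz: 1.9, 0.1, -0.7, 19.0, -2.6, 0.3, -4.5, 2.5, 5.3, 0.1
Mean of differences = 2.1400
Numerator Σ(Δz_t−Δz̄)(Δz_{t+1}−Δz̄) = -108.2756
Denominator Σ(Δz_t−Δz̄)² = 380.7640
r_1(Δz) = -108.2756 / 380.7640 = -0.284

-0.284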